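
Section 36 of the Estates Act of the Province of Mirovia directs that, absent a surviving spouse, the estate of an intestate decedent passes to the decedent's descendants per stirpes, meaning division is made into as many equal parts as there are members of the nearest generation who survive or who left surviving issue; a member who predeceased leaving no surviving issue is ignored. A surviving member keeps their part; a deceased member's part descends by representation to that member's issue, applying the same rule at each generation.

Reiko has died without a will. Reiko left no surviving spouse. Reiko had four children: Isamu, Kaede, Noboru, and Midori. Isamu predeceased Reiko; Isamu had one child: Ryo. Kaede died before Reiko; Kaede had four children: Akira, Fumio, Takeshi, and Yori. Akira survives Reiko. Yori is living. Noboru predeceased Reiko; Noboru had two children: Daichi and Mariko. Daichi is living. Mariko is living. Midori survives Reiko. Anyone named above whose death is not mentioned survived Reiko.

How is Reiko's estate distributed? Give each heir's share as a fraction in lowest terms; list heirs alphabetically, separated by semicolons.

Akira 1/16; Daichi 1/8; Fumio 1/16; Mariko 1/8; Midori 1/4; Ryo 1/4; Takeshi 1/16; Yori 1/16

There is no surviving spouse, so the entire estate passes to Reiko's descendants per stirpes.
The estate is divided into 4 equal shares of 1/4 among Isamu, Kaede, Noboru, Midori.
Isamu predeceased; the 1/4 allotted to Isamu's branch passes to Isamu's issue by representation.
Ryo is the sole taker at this level and receives the full 1/4.
Kaede predeceased; the 1/4 allotted to Kaede's branch passes to Kaede's issue by representation.
The 1/4 is divided into 4 equal shares of 1/16 among Akira, Fumio, Takeshi, Yori.
Akira is living and takes 1/16.
Fumio is living and takes 1/16.
Takeshi is living and takes 1/16.
Yori is living and takes 1/16.
Noboru predeceased; the 1/4 allotted to Noboru's branch passes to Noboru's issue by representation.
The 1/4 is divided into 2 equal shares of 1/8 among Daichi, Mariko.
Daichi is living and takes 1/8.
Mariko is living and takes 1/8.
Midori is living and takes 1/4.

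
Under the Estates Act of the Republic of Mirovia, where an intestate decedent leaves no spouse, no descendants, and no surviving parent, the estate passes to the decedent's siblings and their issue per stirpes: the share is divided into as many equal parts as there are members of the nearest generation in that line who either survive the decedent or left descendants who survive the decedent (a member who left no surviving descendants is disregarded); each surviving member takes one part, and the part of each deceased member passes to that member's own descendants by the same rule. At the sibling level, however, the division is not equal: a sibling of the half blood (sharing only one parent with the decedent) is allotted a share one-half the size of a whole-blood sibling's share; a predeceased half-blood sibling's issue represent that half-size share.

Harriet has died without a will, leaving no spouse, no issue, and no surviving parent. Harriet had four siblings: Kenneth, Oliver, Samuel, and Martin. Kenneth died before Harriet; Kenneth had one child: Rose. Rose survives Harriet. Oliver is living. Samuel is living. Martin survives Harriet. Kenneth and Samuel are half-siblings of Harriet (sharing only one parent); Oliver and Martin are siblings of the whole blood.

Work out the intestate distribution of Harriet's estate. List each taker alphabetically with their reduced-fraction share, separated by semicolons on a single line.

Martin 1/3; Oliver 1/3; Rose 1/6; Samuel 1/6

No spouse, descendants, or parent survives, so the estate passes to Harriet's siblings per stirpes.
Half-blood siblings count for one-half the weight of whole-blood siblings at the initial division.
Dividing 1 in proportion to weights (total weight 3): Kenneth (weight 1/2) → 1/6; Oliver (weight 1) → 1/3; Samuel (weight 1/2) → 1/6; Martin (weight 1) → 1/3.
Kenneth predeceased; the 1/6 allotted to Kenneth's branch passes to Kenneth's issue by representation.
Rose is the sole taker at this level and receives the full 1/6.
Oliver is living and takes 1/3.
Samuel is living and takes 1/6.
Martin is living and takes 1/3.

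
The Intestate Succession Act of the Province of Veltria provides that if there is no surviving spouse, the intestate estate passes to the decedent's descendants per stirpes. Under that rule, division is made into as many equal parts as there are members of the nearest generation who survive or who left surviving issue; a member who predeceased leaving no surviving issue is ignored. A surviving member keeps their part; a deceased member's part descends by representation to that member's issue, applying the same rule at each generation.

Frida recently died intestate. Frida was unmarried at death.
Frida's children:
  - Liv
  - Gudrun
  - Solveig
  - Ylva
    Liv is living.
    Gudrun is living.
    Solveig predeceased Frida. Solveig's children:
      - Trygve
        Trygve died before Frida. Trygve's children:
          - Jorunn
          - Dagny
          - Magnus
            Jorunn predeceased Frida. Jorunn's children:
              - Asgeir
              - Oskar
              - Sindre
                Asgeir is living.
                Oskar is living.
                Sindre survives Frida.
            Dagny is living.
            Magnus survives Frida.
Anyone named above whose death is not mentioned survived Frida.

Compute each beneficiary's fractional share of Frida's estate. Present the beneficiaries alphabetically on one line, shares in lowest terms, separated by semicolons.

There is no surviving spouse, so the entire estate passes to Frida's descendants per stirpes.
The estate is divided into 4 equal shares of 1/4 among Liv, Gudrun, Solveig, Ylva.
Liv is living and takes 1/4.
Gudrun is living and takes 1/4.
Solveig predeceased; the 1/4 allotted to Solveig's branch passes to Solveig's issue by representation.
Trygve's line is the sole branch at this level, so the full 1/4 passes to Trygve's issue by representation.
The 1/4 is divided into 3 equal shares of 1/12 among Jorunn, Dagny, Magnus.
Jorunn predeceased; the 1/12 allotted to Jorunn's branch passes to Jorunn's issue by representation.
The 1/12 is divided into 3 equal shares of 1/36 among Asgeir, Oskar, Sindre.
Asgeir is living and takes 1/36.
Oskar is living and takes 1/36.
Sindre is living and takes 1/36.
Dagny is living and takes 1/12.
Magnus is living and takes 1/12.
Ylva is living and takes 1/4.

Asgeir 1/36; Dagny 1/12; Gudrun 1/4; Liv 1/4; Magnus 1/12; Oskar 1/36; Sindre 1/36; Ylva 1/4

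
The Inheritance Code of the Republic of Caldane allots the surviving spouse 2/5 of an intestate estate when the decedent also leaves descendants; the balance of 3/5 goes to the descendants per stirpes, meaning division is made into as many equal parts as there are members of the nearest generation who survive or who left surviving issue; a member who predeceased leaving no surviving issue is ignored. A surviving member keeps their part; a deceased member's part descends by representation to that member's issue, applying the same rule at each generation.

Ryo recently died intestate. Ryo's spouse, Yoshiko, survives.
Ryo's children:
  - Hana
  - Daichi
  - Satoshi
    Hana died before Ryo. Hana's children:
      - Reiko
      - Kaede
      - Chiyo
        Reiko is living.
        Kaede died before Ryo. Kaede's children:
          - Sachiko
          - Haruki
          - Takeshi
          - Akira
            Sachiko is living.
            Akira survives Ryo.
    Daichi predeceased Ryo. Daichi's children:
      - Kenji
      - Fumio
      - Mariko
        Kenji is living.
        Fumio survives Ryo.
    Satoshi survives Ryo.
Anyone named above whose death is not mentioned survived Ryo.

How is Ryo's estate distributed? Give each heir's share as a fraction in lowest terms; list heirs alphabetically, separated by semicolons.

Yoshiko, as surviving spouse, takes 2/5.
The remaining 3/5 passes to Ryo's descendants per stirpes.
The 3/5 is divided into 3 equal shares of 1/5 among Hana, Daichi, Satoshi.
Hana predeceased; the 1/5 allotted to Hana's branch passes to Hana's issue by representation.
The 1/5 is divided into 3 equal shares of 1/15 among Reiko, Kaede, Chiyo.
Reiko is living and takes 1/15.
Kaede predeceased; the 1/15 allotted to Kaede's branch passes to Kaede's issue by representation.
The 1/15 is divided into 4 equal shares of 1/60 among Sachiko, Haruki, Takeshi, Akira.
Sachiko is living and takes 1/60.
Haruki is living and takes 1/60.
Takeshi is living and takes 1/60.
Akira is living and takes 1/60.
Chiyo is living and takes 1/15.
Daichi predeceased; the 1/5 allotted to Daichi's branch passes to Daichi's issue by representation.
The 1/5 is divided into 3 equal shares of 1/15 among Kenji, Fumio, Mariko.
Kenji is living and takes 1/15.
Fumio is living and takes 1/15.
Mariko is living and takes 1/15.
Satoshi is living and takes 1/5.

Akira 1/60; Chiyo 1/15; Fumio 1/15; Haruki 1/60; Kenji 1/15; Mariko 1/15; Reiko 1/15; Sachiko 1/60; Satoshi 1/5; Takeshi 1/60; Yoshiko 2/5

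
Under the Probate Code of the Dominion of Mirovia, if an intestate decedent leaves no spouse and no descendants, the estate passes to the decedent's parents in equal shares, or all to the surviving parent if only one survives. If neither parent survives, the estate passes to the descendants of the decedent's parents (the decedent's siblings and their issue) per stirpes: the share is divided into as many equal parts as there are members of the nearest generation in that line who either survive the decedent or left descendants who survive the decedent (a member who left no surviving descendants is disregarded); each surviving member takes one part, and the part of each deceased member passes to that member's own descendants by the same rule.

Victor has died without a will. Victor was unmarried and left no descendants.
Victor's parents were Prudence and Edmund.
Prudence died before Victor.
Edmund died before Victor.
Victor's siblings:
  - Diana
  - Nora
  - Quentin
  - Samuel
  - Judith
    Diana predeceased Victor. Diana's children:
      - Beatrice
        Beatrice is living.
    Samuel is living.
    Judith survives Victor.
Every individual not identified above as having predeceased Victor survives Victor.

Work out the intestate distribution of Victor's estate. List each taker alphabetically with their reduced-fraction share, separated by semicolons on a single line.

Neither parent survives and there are no descendants, so the estate passes to Victor's siblings and their issue per stirpes.
The estate is divided into 5 equal shares of 1/5 among Diana, Nora, Quentin, Samuel, Judith.
Diana predeceased; the 1/5 allotted to Diana's branch passes to Diana's issue by representation.
Beatrice is the sole taker at this level and receives the full 1/5.
Nora is living and takes 1/5.
Quentin is living and takes 1/5.
Samuel is living and takes 1/5.
Judith is living and takes 1/5.

Beatrice 1/5; Judith 1/5; Nora 1/5; Quentin 1/5; Samuel 1/5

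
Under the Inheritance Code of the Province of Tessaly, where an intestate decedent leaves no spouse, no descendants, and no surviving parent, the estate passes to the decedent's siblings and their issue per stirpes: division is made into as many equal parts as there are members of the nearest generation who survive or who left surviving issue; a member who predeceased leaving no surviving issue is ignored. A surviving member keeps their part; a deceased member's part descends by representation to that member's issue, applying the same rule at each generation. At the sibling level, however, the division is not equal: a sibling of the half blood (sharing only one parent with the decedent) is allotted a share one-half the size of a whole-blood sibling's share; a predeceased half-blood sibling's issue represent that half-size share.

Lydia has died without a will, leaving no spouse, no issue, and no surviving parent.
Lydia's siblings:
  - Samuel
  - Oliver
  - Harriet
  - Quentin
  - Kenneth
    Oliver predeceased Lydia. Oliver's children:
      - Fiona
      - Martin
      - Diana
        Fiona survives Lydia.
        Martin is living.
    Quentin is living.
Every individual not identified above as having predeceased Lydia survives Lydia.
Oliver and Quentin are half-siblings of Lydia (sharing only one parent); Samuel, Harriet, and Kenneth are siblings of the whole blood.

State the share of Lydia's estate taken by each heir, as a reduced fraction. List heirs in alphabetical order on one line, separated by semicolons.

Diana 1/24; Fiona 1/24; Harriet 1/4; Kenneth 1/4; Martin 1/24; Quentin 1/8; Samuel 1/4

No spouse, descendants, or parent survives, so the estate passes to Lydia's siblings per stirpes.
Half-blood siblings count for one-half the weight of whole-blood siblings at the initial division.
Dividing 1 in proportion to weights (total weight 4): Samuel (weight 1) → 1/4; Oliver (weight 1/2) → 1/8; Harriet (weight 1) → 1/4; Quentin (weight 1/2) → 1/8; Kenneth (weight 1) → 1/4.
Samuel is living and takes 1/4.
Oliver predeceased; the 1/8 allotted to Oliver's branch passes to Oliver's issue by representation.
The 1/8 is divided into 3 equal shares of 1/24 among Fiona, Martin, Diana.
Fiona is living and takes 1/24.
Martin is living and takes 1/24.
Diana is living and takes 1/24.
Harriet is living and takes 1/4.
Quentin is living and takes 1/8.
Kenneth is living and takes 1/4.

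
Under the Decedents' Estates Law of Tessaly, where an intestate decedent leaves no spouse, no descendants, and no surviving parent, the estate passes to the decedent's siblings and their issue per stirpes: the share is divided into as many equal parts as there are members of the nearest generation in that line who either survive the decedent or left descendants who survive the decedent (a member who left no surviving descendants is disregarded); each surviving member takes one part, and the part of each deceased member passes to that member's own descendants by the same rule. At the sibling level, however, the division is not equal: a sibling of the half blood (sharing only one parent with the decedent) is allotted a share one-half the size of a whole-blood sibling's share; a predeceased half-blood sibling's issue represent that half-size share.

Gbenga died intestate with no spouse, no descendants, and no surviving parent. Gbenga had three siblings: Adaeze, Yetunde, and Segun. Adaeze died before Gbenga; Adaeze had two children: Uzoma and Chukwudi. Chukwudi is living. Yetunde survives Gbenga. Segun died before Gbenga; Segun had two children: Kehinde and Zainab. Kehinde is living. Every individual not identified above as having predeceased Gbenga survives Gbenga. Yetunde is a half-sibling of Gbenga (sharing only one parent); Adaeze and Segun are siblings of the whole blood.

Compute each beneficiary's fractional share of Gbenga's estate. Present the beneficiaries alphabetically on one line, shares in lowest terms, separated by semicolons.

Chukwudi 1/5; Kehinde 1/5; Uzoma 1/5; Yetunde 1/5; Zainab 1/5

No spouse, descendants, or parent survives, so the estate passes to Gbenga's siblings per stirpes.
Half-blood siblings count for one-half the weight of whole-blood siblings at the initial division.
Dividing 1 in proportion to weights (total weight 5/2): Adaeze (weight 1) → 2/5; Yetunde (weight 1/2) → 1/5; Segun (weight 1) → 2/5.
Adaeze predeceased; the 2/5 allotted to Adaeze's branch passes to Adaeze's issue by representation.
The 2/5 is divided into 2 equal shares of 1/5 among Uzoma, Chukwudi.
Uzoma is living and takes 1/5.
Chukwudi is living and takes 1/5.
Yetunde is living and takes 1/5.
Segun predeceased; the 2/5 allotted to Segun's branch passes to Segun's issue by representation.
The 2/5 is divided into 2 equal shares of 1/5 among Kehinde, Zainab.
Kehinde is living and takes 1/5.
Zainab is living and takes 1/5.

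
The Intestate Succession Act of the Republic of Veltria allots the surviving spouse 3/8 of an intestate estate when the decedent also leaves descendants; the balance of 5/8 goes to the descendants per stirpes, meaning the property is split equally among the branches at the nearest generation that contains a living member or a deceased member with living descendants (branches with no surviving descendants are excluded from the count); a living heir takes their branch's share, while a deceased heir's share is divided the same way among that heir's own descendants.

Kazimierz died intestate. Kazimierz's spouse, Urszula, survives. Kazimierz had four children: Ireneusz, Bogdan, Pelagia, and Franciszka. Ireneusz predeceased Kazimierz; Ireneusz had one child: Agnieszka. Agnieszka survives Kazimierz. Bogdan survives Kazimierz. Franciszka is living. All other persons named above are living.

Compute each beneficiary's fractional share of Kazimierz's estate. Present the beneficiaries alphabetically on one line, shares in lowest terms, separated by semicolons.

Agnieszka 5/32; Bogdan 5/32; Franciszka 5/32; Pelagia 5/32; Urszula 3/8

Urszula, as surviving spouse, takes 3/8.
The remaining 5/8 passes to Kazimierz's descendants per stirpes.
The 5/8 is divided into 4 equal shares of 5/32 among Ireneusz, Bogdan, Pelagia, Franciszka.
Ireneusz predeceased; the 5/32 allotted to Ireneusz's branch passes to Ireneusz's issue by representation.
Agnieszka is the sole taker at this level and receives the full 5/32.
Bogdan is living and takes 5/32.
Pelagia is living and takes 5/32.
Franciszka is living and takes 5/32.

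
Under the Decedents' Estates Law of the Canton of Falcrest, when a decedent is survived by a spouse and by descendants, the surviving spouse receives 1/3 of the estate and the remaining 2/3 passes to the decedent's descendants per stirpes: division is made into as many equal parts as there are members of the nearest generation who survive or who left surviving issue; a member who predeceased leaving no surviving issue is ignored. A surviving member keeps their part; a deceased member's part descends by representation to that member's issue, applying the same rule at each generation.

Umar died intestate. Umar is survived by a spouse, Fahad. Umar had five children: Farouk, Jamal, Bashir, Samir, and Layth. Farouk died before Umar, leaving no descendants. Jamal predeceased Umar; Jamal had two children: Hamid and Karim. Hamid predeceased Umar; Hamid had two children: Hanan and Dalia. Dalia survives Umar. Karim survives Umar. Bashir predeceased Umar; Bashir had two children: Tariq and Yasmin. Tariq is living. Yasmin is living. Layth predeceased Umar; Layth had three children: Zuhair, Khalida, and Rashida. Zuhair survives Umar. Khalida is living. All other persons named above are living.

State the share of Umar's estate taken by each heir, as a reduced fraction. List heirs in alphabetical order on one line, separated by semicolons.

Dalia 1/24; Fahad 1/3; Hanan 1/24; Karim 1/12; Khalida 1/18; Rashida 1/18; Samir 1/6; Tariq 1/12; Yasmin 1/12; Zuhair 1/18

Fahad, as surviving spouse, takes 1/3.
The remaining 2/3 passes to Umar's descendants per stirpes.
Farouk left no surviving issue, so that branch lapses and is disregarded.
The 2/3 is divided into 4 equal shares of 1/6 among Jamal, Bashir, Samir, Layth.
Jamal predeceased; the 1/6 allotted to Jamal's branch passes to Jamal's issue by representation.
The 1/6 is divided into 2 equal shares of 1/12 among Hamid, Karim.
Hamid predeceased; the 1/12 allotted to Hamid's branch passes to Hamid's issue by representation.
The 1/12 is divided into 2 equal shares of 1/24 among Hanan, Dalia.
Hanan is living and takes 1/24.
Dalia is living and takes 1/24.
Karim is living and takes 1/12.
Bashir predeceased; the 1/6 allotted to Bashir's branch passes to Bashir's issue by representation.
The 1/6 is divided into 2 equal shares of 1/12 among Tariq, Yasmin.
Tariq is living and takes 1/12.
Yasmin is living and takes 1/12.
Samir is living and takes 1/6.
Layth predeceased; the 1/6 allotted to Layth's branch passes to Layth's issue by representation.
The 1/6 is divided into 3 equal shares of 1/18 among Zuhair, Khalida, Rashida.
Zuhair is living and takes 1/18.
Khalida is living and takes 1/18.
Rashida is living and takes 1/18.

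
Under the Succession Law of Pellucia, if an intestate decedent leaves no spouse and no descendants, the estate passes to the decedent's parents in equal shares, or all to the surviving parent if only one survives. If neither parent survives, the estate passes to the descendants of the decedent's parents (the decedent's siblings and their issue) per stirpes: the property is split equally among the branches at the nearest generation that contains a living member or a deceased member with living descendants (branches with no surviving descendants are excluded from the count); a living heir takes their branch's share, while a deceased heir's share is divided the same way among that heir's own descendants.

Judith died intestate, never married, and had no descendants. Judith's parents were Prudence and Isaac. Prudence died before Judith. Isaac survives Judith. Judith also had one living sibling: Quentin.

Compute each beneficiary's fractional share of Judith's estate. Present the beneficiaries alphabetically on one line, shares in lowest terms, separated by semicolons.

Only one parent, Isaac, survives, so Isaac takes the entire estate. The siblings take nothing because a surviving parent has priority.

Isaac 1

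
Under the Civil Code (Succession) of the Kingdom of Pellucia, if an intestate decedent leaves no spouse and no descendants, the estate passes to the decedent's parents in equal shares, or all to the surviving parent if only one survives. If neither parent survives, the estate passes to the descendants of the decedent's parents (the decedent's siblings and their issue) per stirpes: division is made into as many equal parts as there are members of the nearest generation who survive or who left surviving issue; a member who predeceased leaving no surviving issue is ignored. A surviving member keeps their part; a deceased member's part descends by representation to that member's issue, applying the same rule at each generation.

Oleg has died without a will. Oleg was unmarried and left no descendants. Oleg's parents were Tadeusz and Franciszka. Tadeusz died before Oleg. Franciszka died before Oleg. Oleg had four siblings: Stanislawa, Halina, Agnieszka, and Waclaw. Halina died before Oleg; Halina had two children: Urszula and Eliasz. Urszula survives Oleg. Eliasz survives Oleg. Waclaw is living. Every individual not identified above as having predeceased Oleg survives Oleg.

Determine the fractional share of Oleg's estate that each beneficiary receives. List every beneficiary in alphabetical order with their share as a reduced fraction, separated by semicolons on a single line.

Neither parent survives and there are no descendants, so the estate passes to Oleg's siblings and their issue per stirpes.
The estate is divided into 4 equal shares of 1/4 among Stanislawa, Halina, Agnieszka, Waclaw.
Stanislawa is living and takes 1/4.
Halina predeceased; the 1/4 allotted to Halina's branch passes to Halina's issue by representation.
The 1/4 is divided into 2 equal shares of 1/8 among Urszula, Eliasz.
Urszula is living and takes 1/8.
Eliasz is living and takes 1/8.
Agnieszka is living and takes 1/4.
Waclaw is living and takes 1/4.

Agnieszka 1/4; Eliasz 1/8; Stanislawa 1/4; Urszula 1/8; Waclaw 1/4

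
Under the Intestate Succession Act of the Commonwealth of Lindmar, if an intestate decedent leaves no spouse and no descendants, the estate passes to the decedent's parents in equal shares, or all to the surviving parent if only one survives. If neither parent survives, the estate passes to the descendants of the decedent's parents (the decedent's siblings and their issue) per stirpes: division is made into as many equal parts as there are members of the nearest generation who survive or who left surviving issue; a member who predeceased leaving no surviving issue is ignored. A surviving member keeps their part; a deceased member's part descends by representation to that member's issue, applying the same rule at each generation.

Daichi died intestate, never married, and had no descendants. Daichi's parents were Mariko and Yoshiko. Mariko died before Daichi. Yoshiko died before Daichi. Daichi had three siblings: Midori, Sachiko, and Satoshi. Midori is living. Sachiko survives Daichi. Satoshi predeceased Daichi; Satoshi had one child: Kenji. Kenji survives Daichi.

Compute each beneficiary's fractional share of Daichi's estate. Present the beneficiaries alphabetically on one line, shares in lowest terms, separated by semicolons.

Neither parent survives and there are no descendants, so the estate passes to Daichi's siblings and their issue per stirpes.
The estate is divided into 3 equal shares of 1/3 among Midori, Sachiko, Satoshi.
Midori is living and takes 1/3.
Sachiko is living and takes 1/3.
Satoshi predeceased; the 1/3 allotted to Satoshi's branch passes to Satoshi's issue by representation.
Kenji is the sole taker at this level and receives the full 1/3.

Kenji 1/3; Midori 1/3; Sachiko 1/3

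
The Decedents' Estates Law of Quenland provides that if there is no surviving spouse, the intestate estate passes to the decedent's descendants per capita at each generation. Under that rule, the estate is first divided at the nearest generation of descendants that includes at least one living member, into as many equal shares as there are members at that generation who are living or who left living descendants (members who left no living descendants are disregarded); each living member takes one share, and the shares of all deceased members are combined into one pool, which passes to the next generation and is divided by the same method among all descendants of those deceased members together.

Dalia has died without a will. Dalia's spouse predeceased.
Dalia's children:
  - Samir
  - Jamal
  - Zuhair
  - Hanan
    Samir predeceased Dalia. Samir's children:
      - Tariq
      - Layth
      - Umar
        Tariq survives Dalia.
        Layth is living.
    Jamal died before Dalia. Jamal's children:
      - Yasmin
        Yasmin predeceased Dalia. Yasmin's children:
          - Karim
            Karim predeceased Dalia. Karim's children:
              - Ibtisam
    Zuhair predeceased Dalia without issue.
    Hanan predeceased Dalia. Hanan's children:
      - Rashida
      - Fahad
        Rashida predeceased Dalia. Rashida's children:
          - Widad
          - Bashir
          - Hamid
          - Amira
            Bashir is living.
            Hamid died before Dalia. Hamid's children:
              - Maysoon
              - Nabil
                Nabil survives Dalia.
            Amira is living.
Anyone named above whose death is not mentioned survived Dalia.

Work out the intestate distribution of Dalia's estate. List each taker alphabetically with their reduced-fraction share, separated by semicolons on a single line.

Amira 1/15; Bashir 1/15; Fahad 1/6; Ibtisam 2/45; Layth 1/6; Maysoon 2/45; Nabil 2/45; Tariq 1/6; Umar 1/6; Widad 1/15

There is no surviving spouse, so the entire estate passes to Dalia's descendants per capita at each generation.
No one at generation 1 (Samir, Jamal, Hanan) is living; moving to the next generation.
At generation 2 (Tariq, Layth, Umar, Yasmin, Rashida, Fahad) there are 6 shares of (1)/6 = 1/6 each.
Living: Tariq, Layth, Umar, and Fahad — each takes 1/6.
Deceased: Yasmin and Rashida. Their combined 1/3 is pooled and carried to generation 3.
At generation 3 (Karim, Widad, Bashir, Hamid, Amira) there are 5 shares of (1/3)/5 = 1/15 each.
Living: Widad, Bashir, and Amira — each takes 1/15.
Deceased: Karim and Hamid. Their combined 2/15 is pooled and carried to generation 4.
At generation 4 (Ibtisam, Maysoon, Nabil) there are 3 shares of (2/15)/3 = 2/45 each.
Living: Ibtisam, Maysoon, and Nabil — each takes 2/45.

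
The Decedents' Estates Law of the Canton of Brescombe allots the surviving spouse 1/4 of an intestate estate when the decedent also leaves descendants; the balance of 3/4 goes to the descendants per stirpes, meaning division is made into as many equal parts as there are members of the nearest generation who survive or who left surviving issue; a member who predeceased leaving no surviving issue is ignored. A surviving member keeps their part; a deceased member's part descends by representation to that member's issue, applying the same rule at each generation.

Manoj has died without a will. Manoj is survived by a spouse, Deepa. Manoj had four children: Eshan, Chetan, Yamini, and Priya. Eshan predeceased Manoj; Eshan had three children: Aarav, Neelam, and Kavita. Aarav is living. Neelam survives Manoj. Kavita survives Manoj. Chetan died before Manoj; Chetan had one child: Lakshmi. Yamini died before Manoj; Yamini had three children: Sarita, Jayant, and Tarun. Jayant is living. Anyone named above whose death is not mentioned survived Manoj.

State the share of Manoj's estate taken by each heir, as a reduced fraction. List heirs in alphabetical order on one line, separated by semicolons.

Deepa, as surviving spouse, takes 1/4.
The remaining 3/4 passes to Manoj's descendants per stirpes.
The 3/4 is divided into 4 equal shares of 3/16 among Eshan, Chetan, Yamini, Priya.
Eshan predeceased; the 3/16 allotted to Eshan's branch passes to Eshan's issue by representation.
The 3/16 is divided into 3 equal shares of 1/16 among Aarav, Neelam, Kavita.
Aarav is living and takes 1/16.
Neelam is living and takes 1/16.
Kavita is living and takes 1/16.
Chetan predeceased; the 3/16 allotted to Chetan's branch passes to Chetan's issue by representation.
Lakshmi is the sole taker at this level and receives the full 3/16.
Yamini predeceased; the 3/16 allotted to Yamini's branch passes to Yamini's issue by representation.
The 3/16 is divided into 3 equal shares of 1/16 among Sarita, Jayant, Tarun.
Sarita is living and takes 1/16.
Jayant is living and takes 1/16.
Tarun is living and takes 1/16.
Priya is living and takes 3/16.

Aarav 1/16; Deepa 1/4; Jayant 1/16; Kavita 1/16; Lakshmi 3/16; Neelam 1/16; Priya 3/16; Sarita 1/16; Tarun 1/16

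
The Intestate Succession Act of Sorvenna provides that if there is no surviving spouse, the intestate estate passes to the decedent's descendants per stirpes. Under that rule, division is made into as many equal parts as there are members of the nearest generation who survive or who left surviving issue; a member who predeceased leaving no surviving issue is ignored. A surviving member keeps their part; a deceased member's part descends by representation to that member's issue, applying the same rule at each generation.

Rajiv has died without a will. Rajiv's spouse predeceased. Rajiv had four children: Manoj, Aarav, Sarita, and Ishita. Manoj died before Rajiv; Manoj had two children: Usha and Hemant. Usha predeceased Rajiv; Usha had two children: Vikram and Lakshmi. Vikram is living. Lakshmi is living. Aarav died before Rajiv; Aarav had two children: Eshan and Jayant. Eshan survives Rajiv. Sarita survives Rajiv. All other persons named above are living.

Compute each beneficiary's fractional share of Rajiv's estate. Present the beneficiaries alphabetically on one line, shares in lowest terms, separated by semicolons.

There is no surviving spouse, so the entire estate passes to Rajiv's descendants per stirpes.
The estate is divided into 4 equal shares of 1/4 among Manoj, Aarav, Sarita, Ishita.
Manoj predeceased; the 1/4 allotted to Manoj's branch passes to Manoj's issue by representation.
The 1/4 is divided into 2 equal shares of 1/8 among Usha, Hemant.
Usha predeceased; the 1/8 allotted to Usha's branch passes to Usha's issue by representation.
The 1/8 is divided into 2 equal shares of 1/16 among Vikram, Lakshmi.
Vikram is living and takes 1/16.
Lakshmi is living and takes 1/16.
Hemant is living and takes 1/8.
Aarav predeceased; the 1/4 allotted to Aarav's branch passes to Aarav's issue by representation.
The 1/4 is divided into 2 equal shares of 1/8 among Eshan, Jayant.
Eshan is living and takes 1/8.
Jayant is living and takes 1/8.
Sarita is living and takes 1/4.
Ishita is living and takes 1/4.

Eshan 1/8; Hemant 1/8; Ishita 1/4; Jayant 1/8; Lakshmi 1/16; Sarita 1/4; Vikram 1/16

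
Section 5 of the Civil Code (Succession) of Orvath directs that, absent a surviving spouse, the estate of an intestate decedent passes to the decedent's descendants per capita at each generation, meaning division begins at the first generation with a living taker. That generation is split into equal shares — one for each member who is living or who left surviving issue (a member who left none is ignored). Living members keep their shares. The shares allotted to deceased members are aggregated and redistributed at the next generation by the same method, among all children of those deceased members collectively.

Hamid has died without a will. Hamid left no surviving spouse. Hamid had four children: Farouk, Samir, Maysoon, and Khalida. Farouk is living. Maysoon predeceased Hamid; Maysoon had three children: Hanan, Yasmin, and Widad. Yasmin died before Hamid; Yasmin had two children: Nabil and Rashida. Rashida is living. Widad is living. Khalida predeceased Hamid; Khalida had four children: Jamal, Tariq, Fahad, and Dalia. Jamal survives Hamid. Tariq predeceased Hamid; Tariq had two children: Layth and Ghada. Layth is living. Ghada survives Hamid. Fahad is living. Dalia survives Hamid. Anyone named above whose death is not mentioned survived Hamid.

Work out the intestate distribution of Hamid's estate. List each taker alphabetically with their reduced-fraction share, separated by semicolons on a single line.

Dalia 1/14; Fahad 1/14; Farouk 1/4; Ghada 1/28; Hanan 1/14; Jamal 1/14; Layth 1/28; Nabil 1/28; Rashida 1/28; Samir 1/4; Widad 1/14

There is no surviving spouse, so the entire estate passes to Hamid's descendants per capita at each generation.
At generation 1 (Farouk, Samir, Maysoon, Khalida) there are 4 shares of (1)/4 = 1/4 each.
Living: Farouk and Samir — each takes 1/4.
Deceased: Maysoon and Khalida. Their combined 1/2 is pooled and carried to generation 2.
At generation 2 (Hanan, Yasmin, Widad, Jamal, Tariq, Fahad, Dalia) there are 7 shares of (1/2)/7 = 1/14 each.
Living: Hanan, Widad, Jamal, Fahad, and Dalia — each takes 1/14.
Deceased: Yasmin and Tariq. Their combined 1/7 is pooled and carried to generation 3.
At generation 3 (Nabil, Rashida, Layth, Ghada) there are 4 shares of (1/7)/4 = 1/28 each.
Living: Nabil, Rashida, Layth, and Ghada — each takes 1/28.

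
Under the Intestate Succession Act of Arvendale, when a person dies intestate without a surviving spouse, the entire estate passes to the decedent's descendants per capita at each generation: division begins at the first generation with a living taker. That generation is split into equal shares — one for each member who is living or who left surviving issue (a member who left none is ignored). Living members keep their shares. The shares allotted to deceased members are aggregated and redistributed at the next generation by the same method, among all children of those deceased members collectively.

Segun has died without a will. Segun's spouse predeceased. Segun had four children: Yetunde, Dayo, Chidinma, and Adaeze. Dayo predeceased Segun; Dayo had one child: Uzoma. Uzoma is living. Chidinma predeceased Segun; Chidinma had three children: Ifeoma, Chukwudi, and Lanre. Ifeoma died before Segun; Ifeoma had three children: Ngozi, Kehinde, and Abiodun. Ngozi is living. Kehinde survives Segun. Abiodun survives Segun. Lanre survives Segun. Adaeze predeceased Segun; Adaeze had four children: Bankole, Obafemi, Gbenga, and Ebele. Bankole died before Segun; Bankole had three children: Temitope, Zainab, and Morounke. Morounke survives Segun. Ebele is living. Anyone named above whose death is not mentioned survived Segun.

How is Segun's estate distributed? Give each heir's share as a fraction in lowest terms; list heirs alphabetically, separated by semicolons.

There is no surviving spouse, so the entire estate passes to Segun's descendants per capita at each generation.
At generation 1 (Yetunde, Dayo, Chidinma, Adaeze) there are 4 shares of (1)/4 = 1/4 each.
Living: Yetunde — each takes 1/4.
Deceased: Dayo, Chidinma, and Adaeze. Their combined 3/4 is pooled and carried to generation 2.
At generation 2 (Uzoma, Ifeoma, Chukwudi, Lanre, Bankole, Obafemi, Gbenga, Ebele) there are 8 shares of (3/4)/8 = 3/32 each.
Living: Uzoma, Chukwudi, Lanre, Obafemi, Gbenga, and Ebele — each takes 3/32.
Deceased: Ifeoma and Bankole. Their combined 3/16 is pooled and carried to generation 3.
At generation 3 (Ngozi, Kehinde, Abiodun, Temitope, Zainab, Morounke) there are 6 shares of (3/16)/6 = 1/32 each.
Living: Ngozi, Kehinde, Abiodun, Temitope, Zainab, and Morounke — each takes 1/32.

Abiodun 1/32; Chukwudi 3/32; Ebele 3/32; Gbenga 3/32; Kehinde 1/32; Lanre 3/32; Morounke 1/32; Ngozi 1/32; Obafemi 3/32; Temitope 1/32; Uzoma 3/32; Yetunde 1/4; Zainab 1/32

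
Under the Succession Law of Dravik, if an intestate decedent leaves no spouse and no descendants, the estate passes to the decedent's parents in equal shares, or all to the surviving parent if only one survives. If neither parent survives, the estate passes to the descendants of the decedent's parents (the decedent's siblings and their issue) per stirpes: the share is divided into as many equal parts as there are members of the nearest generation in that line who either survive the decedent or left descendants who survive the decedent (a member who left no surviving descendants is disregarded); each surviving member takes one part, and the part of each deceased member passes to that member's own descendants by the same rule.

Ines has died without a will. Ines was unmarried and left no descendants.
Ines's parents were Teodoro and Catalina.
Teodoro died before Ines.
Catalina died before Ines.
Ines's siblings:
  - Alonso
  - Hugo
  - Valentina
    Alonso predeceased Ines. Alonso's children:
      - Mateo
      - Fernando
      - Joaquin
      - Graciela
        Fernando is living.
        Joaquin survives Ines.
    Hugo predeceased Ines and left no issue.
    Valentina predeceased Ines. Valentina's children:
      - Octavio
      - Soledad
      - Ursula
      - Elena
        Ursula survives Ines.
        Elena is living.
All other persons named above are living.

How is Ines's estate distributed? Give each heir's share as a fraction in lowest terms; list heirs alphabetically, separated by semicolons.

Neither parent survives and there are no descendants, so the estate passes to Ines's siblings and their issue per stirpes.
Hugo left no surviving issue, so that branch lapses and is disregarded.
The estate is divided into 2 equal shares of 1/2 among Alonso, Valentina.
Alonso predeceased; the 1/2 allotted to Alonso's branch passes to Alonso's issue by representation.
The 1/2 is divided into 4 equal shares of 1/8 among Mateo, Fernando, Joaquin, Graciela.
Mateo is living and takes 1/8.
Fernando is living and takes 1/8.
Joaquin is living and takes 1/8.
Graciela is living and takes 1/8.
Valentina predeceased; the 1/2 allotted to Valentina's branch passes to Valentina's issue by representation.
The 1/2 is divided into 4 equal shares of 1/8 among Octavio, Soledad, Ursula, Elena.
Octavio is living and takes 1/8.
Soledad is living and takes 1/8.
Ursula is living and takes 1/8.
Elena is living and takes 1/8.

Elena 1/8; Fernando 1/8; Graciela 1/8; Joaquin 1/8; Mateo 1/8; Octavio 1/8; Soledad 1/8; Ursula 1/8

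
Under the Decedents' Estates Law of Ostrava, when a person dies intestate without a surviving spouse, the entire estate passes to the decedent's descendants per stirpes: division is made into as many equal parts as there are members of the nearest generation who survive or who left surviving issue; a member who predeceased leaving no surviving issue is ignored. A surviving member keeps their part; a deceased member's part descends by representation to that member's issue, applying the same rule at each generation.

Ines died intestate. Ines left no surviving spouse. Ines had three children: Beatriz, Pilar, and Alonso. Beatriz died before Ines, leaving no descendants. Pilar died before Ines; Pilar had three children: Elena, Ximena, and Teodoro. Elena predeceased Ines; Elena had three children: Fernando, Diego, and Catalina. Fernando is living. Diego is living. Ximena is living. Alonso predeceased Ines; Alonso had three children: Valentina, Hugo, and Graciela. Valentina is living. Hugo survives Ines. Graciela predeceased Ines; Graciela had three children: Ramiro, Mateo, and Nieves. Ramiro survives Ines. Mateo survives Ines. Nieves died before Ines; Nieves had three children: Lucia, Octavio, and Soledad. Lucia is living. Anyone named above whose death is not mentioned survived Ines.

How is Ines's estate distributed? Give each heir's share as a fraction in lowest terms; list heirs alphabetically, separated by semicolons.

There is no surviving spouse, so the entire estate passes to Ines's descendants per stirpes.
Beatriz left no surviving issue, so that branch lapses and is disregarded.
The estate is divided into 2 equal shares of 1/2 among Pilar, Alonso.
Pilar predeceased; the 1/2 allotted to Pilar's branch passes to Pilar's issue by representation.
The 1/2 is divided into 3 equal shares of 1/6 among Elena, Ximena, Teodoro.
Elena predeceased; the 1/6 allotted to Elena's branch passes to Elena's issue by representation.
The 1/6 is divided into 3 equal shares of 1/18 among Fernando, Diego, Catalina.
Fernando is living and takes 1/18.
Diego is living and takes 1/18.
Catalina is living and takes 1/18.
Ximena is living and takes 1/6.
Teodoro is living and takes 1/6.
Alonso predeceased; the 1/2 allotted to Alonso's branch passes to Alonso's issue by representation.
The 1/2 is divided into 3 equal shares of 1/6 among Valentina, Hugo, Graciela.
Valentina is living and takes 1/6.
Hugo is living and takes 1/6.
Graciela predeceased; the 1/6 allotted to Graciela's branch passes to Graciela's issue by representation.
The 1/6 is divided into 3 equal shares of 1/18 among Ramiro, Mateo, Nieves.
Ramiro is living and takes 1/18.
Mateo is living and takes 1/18.
Nieves predeceased; the 1/18 allotted to Nieves's branch passes to Nieves's issue by representation.
The 1/18 is divided into 3 equal shares of 1/54 among Lucia, Octavio, Soledad.
Lucia is living and takes 1/54.
Octavio is living and takes 1/54.
Soledad is living and takes 1/54.

Catalina 1/18; Diego 1/18; Fernando 1/18; Hugo 1/6; Lucia 1/54; Mateo 1/18; Octavio 1/54; Ramiro 1/18; Soledad 1/54; Teodoro 1/6; Valentina 1/6; Ximena 1/6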